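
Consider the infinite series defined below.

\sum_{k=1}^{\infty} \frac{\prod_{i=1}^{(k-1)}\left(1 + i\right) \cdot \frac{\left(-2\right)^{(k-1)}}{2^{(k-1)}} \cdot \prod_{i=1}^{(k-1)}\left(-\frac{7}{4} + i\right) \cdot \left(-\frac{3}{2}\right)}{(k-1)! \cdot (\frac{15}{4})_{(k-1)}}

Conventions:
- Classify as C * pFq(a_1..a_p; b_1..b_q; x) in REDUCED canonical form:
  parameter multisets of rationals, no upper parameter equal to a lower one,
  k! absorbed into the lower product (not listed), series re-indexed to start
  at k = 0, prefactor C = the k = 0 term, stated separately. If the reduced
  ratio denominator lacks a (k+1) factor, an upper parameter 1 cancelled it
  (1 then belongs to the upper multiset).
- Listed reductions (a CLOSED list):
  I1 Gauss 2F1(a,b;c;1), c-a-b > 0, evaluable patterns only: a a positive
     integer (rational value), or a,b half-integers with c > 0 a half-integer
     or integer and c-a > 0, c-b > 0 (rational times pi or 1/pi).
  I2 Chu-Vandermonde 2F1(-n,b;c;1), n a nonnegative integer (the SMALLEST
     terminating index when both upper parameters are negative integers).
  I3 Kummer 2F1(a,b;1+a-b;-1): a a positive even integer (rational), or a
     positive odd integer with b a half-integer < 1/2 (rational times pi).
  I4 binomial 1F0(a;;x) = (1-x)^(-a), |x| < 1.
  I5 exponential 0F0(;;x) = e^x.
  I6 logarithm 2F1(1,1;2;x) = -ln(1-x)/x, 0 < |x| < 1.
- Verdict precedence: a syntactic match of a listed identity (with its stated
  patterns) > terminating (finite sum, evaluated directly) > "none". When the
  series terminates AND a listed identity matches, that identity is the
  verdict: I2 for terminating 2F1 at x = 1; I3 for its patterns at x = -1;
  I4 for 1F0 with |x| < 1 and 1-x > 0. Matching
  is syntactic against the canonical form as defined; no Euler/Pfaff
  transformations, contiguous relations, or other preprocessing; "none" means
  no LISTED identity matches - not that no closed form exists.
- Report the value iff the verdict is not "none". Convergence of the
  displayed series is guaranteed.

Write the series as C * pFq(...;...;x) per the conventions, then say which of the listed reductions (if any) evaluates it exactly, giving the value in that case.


Prefactor -\frac{3}{2}, argument -1: 2F1 with upper {-\frac{3}{4}, 2} over lower {\frac{15}{4}}. Verdict: Kummer's theorem (I3) applies (x = -1; c = \frac{15}{4} equals 1+a-b for upper {-\frac{3}{4}, 2}: listed pattern). Hence: -\frac{33}{16}.

Key step: with t_0 = -\frac{3}{2}, the running product (C = -3/2) telescopes to a rising factorial.
Step ratio: r(k) = -1 * (k-\frac{3}{4}) (k+2) / [(k+\frac{15}{4}) (k+1)] ; factor over Q: parameters, x = -1, and C = -\frac{3}{2}.


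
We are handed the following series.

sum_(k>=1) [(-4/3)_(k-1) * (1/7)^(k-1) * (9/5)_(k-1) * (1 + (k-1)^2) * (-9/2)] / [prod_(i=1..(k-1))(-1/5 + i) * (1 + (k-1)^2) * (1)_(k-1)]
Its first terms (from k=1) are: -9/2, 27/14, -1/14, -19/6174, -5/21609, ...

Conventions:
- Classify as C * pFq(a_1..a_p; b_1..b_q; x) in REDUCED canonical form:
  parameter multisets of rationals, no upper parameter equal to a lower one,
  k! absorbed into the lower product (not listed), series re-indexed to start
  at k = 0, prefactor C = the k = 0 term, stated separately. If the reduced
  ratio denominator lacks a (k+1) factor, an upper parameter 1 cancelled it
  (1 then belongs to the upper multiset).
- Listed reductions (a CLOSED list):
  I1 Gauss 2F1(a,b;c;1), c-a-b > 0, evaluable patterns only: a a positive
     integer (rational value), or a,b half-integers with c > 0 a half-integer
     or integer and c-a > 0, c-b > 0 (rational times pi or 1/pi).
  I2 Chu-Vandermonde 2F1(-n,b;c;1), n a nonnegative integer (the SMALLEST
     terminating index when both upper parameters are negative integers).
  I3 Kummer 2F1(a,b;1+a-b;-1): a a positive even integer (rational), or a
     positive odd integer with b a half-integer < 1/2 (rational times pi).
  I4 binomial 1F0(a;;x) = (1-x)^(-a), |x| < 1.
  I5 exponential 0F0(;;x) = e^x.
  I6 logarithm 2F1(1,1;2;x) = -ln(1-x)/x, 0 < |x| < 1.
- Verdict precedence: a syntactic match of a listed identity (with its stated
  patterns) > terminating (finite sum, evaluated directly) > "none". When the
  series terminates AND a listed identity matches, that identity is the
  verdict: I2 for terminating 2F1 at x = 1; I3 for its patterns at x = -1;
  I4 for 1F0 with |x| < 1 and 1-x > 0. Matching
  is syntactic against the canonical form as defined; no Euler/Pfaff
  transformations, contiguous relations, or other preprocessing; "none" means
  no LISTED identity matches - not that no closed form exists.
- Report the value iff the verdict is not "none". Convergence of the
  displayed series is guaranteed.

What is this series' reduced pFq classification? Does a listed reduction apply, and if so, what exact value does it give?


The series (x = 1/7) is 2F1: upper {-4/3, 9/5}, lower {4/5}, prefactor -9/2. Verdict: none. Every listed pattern misses the 2F1 form at 1/7, upper {-4/3, 9/5}.

The tell: x = (1/7) and (1)_k (prefactor -9/2) is k! itself.
Step ratio: r(k) = (1/7) * (k-4/3) (k+9/5) / [(k+4/5) (k+1)] - rational; roots negated = parameters, x = (1/7), C = -9/2.


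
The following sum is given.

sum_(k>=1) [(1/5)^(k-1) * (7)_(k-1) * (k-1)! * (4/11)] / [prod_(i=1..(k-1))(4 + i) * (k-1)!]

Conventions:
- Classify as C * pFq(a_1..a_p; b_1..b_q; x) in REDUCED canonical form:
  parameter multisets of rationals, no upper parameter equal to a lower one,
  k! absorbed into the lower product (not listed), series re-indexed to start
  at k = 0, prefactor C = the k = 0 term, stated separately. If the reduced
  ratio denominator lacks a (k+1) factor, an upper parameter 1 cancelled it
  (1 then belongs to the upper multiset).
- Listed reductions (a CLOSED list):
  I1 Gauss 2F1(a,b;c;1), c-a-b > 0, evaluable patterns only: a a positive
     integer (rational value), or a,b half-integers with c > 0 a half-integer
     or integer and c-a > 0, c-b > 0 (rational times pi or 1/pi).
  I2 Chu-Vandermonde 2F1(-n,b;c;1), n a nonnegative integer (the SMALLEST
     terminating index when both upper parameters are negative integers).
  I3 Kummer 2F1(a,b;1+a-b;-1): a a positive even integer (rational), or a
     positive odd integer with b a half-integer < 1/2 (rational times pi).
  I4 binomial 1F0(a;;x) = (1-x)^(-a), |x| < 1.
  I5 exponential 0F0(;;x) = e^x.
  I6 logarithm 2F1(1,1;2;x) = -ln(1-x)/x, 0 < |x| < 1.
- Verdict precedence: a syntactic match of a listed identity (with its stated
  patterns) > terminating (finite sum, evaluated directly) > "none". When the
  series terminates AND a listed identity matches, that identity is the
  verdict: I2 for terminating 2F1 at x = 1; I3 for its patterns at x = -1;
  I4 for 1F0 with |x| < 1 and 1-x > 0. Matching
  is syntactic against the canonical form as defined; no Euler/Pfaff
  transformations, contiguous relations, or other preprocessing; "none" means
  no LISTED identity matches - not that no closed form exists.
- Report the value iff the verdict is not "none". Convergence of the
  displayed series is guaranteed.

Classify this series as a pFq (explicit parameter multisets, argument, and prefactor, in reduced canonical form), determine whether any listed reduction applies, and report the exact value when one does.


Reduced: x = 1/5, 2F1, upper = {1, 7}, lower = {5}, C = 4/11. Verdict: none (x = 1/5): each listed identity misses the multisets {1, 7} ; {5}.

Key observation: x = (1/5) and the factorial ratio (prefactor 4/11) (k+a-1)!/(a-1)! is a rising factorial (a)_k.
Adjacent-term ratio: r(k) = (1/5) * (k+1) (k+7) / [(k+5) (k+1)] - rational; roots negated = parameters, x = (1/5), C = 4/11.


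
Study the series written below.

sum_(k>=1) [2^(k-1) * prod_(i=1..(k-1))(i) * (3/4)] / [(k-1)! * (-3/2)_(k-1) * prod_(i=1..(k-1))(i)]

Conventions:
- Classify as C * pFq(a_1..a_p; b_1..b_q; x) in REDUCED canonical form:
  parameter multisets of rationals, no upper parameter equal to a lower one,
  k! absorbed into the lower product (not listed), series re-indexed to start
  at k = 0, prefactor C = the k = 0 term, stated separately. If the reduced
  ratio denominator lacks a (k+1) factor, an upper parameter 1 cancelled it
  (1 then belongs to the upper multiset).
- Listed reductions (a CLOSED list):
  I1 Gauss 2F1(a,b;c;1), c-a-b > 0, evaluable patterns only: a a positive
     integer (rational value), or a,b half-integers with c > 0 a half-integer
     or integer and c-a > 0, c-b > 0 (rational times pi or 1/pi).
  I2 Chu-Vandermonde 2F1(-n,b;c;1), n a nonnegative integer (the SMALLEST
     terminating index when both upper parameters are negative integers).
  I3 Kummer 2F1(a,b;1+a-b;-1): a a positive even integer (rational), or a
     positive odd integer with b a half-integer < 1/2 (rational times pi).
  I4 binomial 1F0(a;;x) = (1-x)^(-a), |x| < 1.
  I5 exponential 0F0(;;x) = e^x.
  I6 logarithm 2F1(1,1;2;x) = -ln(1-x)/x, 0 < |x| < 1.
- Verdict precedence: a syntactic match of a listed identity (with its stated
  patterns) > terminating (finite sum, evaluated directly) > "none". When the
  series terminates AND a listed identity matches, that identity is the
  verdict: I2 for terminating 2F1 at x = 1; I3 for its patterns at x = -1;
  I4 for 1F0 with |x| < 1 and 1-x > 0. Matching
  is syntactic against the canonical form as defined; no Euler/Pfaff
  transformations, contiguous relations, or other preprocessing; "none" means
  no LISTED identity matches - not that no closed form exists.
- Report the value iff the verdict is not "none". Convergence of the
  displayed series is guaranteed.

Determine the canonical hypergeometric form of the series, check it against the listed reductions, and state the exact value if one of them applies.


Canonical form: C = 3/4 times 0F1 with upper {-}, lower {-3/2}, x = 2. Verdict: none - this 0F1 at x = 2 matches no listed pattern, and upper {-} holds no stopper.

Key step: from the first term 3/4: the denominator's factorial ratio (C = 3/4, x = 2) is a lower Pochhammer.
Ratio: r(k) = 2 * 1 / [(k-3/2) (k+1)] - poly over poly, x = 2 from leading terms; C = 3/4 at k = 0.


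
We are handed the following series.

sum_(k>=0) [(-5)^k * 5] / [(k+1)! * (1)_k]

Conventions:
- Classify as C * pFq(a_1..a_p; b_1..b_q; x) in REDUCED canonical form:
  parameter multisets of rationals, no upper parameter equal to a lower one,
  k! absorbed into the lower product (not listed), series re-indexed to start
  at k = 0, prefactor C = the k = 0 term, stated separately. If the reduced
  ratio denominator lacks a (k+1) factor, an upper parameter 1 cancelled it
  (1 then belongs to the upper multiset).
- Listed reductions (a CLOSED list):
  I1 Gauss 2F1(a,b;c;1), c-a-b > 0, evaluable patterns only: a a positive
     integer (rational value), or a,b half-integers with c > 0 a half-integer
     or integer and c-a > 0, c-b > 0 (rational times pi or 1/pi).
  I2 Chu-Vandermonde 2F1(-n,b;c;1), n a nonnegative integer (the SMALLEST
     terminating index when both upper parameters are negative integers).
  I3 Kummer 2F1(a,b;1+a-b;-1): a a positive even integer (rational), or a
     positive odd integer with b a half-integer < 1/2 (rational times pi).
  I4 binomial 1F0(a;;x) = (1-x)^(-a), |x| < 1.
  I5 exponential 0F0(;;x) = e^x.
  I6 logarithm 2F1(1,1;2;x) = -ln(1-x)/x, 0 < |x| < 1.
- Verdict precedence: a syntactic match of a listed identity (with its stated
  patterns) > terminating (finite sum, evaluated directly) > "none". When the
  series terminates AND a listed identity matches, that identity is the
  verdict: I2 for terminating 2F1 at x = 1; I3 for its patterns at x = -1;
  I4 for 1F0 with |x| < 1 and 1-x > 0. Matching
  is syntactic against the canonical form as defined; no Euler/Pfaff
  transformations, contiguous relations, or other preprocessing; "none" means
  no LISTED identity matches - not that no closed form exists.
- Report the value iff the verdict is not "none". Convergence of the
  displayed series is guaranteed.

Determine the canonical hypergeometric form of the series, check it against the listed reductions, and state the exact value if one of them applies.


This is 5 * 0F1(-; 2; -5) in reduced canonical form. Verdict: none - at argument -5 the multisets {-} ; {2} match no listed identity.

First insight: t_0 = 5 here, and the denominator's factorial ratio (C = 5, x = -5) is a lower Pochhammer.
Term ratio: r(k) = (-5) * 1 / [(k+2) (k+1)] - rational in k, leading ratio (-5); with t_0 = 5, classification follows.


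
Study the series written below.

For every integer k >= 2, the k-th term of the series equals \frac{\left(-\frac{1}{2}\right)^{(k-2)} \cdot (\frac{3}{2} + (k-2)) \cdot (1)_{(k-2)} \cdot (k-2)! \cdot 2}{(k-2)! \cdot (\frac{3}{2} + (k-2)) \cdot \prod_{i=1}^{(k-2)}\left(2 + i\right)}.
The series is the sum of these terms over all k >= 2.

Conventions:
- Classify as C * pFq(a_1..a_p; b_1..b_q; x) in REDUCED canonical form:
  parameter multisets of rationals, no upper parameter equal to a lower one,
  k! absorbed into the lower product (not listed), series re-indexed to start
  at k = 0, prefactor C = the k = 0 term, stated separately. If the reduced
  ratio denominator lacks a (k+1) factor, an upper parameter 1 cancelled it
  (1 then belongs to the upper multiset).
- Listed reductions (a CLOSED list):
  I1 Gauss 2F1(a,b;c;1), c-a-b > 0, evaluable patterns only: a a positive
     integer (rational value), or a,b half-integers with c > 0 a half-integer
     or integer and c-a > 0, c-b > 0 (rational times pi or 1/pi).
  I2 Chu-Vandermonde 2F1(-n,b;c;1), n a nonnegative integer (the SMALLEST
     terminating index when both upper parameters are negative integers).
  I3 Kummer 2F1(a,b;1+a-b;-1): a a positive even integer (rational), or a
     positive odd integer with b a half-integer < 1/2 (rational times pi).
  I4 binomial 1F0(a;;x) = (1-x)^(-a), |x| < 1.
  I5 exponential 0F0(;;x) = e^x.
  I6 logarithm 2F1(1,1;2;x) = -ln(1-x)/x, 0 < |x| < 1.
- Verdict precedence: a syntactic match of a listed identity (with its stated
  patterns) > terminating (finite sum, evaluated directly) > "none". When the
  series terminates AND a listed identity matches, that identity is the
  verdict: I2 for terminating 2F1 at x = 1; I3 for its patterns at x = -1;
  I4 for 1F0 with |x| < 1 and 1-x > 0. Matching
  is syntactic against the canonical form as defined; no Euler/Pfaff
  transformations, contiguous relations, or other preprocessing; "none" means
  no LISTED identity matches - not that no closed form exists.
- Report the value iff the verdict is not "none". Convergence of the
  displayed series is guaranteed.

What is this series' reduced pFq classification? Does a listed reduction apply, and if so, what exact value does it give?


Key observation: from the first term 2: the factorial ratio (prefactor 2) (k+a-1)!/(a-1)! is a rising factorial (a)_k.
Consecutive-term ratio: r(k) = -\frac{1}{2} * (k+1) (k+1) / [(k+3) (k+1)] - rational in k. x = -\frac{1}{2}; t_0 = 2; negate the roots.

Canonical form: C = 2 times 2F1 with upper {1, 1}, lower {3}, x = -\frac{1}{2}. Verdict: none (x = -\frac{1}{2}): each listed identity misses the multisets {1, 1} ; {3}.


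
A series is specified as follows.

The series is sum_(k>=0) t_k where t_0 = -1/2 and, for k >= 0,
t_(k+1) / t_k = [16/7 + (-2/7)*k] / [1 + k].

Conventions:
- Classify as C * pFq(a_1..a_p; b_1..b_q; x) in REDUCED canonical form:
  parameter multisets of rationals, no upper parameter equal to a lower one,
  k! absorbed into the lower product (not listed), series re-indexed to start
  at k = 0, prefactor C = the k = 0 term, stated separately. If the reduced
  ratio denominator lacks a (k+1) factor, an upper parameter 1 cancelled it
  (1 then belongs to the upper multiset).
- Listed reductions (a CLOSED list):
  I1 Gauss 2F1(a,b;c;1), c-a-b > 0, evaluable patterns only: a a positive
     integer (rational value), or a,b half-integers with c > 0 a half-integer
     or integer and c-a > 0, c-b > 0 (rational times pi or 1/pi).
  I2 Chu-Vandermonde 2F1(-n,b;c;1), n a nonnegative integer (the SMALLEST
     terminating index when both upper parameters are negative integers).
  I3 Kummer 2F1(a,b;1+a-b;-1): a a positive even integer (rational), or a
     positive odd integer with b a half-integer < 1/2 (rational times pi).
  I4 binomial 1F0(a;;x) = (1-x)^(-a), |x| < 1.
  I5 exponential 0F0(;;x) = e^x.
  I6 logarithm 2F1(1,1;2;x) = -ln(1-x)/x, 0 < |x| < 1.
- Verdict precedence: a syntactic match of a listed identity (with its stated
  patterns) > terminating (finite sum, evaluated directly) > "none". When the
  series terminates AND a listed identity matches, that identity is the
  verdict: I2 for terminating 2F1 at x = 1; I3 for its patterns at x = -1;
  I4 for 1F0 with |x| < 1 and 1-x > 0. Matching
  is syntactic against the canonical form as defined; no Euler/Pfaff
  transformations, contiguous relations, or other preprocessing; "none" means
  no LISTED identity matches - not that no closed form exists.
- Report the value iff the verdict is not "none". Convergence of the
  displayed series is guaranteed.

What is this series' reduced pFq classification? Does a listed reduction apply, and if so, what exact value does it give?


With C = -1/2: the canonical form is 1F0(-8; -; -2/7). Verdict: binomial (I4) applies (the 1F0 binomial series: exponent 8, x = -2/7). Its exact value is -43046721/11529602.

Structural cue: x = (-2/7) and the expanded ratio factors over Q; C = -1/2, x = -2/7, roots give parameters.
Ratio: r(k) = (-2/7) * (k-8) / [(k+1)] - rational; roots negated = parameters, x = (-2/7), C = -1/2.


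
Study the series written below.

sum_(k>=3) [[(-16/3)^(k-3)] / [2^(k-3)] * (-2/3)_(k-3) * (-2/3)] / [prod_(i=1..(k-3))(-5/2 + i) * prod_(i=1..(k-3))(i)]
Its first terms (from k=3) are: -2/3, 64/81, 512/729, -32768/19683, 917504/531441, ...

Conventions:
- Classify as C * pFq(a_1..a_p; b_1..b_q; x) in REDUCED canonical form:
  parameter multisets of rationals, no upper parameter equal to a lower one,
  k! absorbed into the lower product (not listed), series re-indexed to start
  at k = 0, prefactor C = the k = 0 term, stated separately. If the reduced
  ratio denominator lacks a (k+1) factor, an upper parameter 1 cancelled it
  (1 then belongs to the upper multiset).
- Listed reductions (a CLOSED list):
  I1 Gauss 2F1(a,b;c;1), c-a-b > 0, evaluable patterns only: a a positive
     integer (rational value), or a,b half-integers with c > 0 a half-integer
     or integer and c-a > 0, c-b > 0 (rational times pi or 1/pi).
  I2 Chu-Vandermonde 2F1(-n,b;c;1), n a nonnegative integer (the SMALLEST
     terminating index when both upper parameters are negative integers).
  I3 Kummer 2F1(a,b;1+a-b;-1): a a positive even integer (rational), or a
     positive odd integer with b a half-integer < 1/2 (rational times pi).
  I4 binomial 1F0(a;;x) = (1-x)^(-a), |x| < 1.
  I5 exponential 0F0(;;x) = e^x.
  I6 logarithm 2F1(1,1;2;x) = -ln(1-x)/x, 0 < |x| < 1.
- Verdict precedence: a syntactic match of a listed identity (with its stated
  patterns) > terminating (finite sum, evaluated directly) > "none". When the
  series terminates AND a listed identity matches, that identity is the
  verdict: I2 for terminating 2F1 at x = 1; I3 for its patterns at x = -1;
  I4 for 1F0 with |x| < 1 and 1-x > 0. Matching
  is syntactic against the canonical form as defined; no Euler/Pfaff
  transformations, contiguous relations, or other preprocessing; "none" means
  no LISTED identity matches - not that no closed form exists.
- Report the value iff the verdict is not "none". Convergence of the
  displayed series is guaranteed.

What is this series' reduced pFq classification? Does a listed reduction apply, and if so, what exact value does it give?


Reduced: x = -8/3, 1F1, upper = {-2/3}, lower = {-3/2}, C = -2/3. Verdict: none (x = -8/3): each listed identity misses the multisets {-2/3} ; {-3/2}.

First insight: t_0 = -2/3 here, and the lower running product (C = -2/3, x = -8/3) is a rising factorial.
Ratio: r(k) = (-8/3) * (k-2/3) / [(k-3/2) (k+1)] - rational; roots negated = parameters, x = (-8/3), C = -2/3.


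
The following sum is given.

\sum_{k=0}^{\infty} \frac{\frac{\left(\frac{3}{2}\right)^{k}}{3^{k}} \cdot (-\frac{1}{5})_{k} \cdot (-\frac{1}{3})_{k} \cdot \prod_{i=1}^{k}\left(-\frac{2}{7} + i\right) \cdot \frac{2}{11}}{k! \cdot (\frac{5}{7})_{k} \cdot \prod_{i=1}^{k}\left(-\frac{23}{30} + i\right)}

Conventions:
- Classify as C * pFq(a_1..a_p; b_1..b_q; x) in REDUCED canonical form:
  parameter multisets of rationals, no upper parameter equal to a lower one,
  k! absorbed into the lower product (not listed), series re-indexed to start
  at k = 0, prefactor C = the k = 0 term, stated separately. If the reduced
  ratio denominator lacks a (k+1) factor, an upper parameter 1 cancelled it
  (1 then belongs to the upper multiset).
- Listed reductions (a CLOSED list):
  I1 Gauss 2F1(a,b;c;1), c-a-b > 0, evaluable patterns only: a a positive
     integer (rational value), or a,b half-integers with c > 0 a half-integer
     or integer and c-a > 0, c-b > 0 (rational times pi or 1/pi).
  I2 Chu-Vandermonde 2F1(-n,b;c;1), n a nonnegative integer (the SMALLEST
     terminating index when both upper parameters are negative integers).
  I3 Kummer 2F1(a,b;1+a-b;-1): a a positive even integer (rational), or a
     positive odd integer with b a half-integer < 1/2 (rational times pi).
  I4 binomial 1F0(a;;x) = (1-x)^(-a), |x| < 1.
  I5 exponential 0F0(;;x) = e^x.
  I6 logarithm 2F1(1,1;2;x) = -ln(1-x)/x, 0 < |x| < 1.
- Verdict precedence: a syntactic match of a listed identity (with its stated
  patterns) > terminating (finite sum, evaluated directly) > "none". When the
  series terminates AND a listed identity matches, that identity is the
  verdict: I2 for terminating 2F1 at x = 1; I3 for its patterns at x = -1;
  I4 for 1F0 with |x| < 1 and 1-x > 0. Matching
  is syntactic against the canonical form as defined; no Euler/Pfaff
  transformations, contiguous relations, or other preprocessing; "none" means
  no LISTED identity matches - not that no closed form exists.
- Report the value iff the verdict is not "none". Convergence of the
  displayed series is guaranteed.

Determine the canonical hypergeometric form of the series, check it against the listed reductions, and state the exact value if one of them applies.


x = \frac{1}{2} here; the reduced form reads 2F1, upper {-\frac{1}{3}, -\frac{1}{5}}, lower {\frac{7}{30}}, C = \frac{2}{11}. Verdict: no listed reduction: x = \frac{1}{2} and upper {-\frac{1}{3}, -\frac{1}{5}} fail every I1-I6 pattern.

Structural cue: with t_0 = \frac{2}{11}, the two k-th powers (C = 2/11, x = 1/2) combine into one argument.
Consecutive-term ratio: r(k) = \frac{1}{2} * (k-\frac{1}{3}) (k-\frac{1}{5}) / [(k+\frac{7}{30}) (k+1)] - rational in k. x = \frac{1}{2}; t_0 = \frac{2}{11}; negate the roots.


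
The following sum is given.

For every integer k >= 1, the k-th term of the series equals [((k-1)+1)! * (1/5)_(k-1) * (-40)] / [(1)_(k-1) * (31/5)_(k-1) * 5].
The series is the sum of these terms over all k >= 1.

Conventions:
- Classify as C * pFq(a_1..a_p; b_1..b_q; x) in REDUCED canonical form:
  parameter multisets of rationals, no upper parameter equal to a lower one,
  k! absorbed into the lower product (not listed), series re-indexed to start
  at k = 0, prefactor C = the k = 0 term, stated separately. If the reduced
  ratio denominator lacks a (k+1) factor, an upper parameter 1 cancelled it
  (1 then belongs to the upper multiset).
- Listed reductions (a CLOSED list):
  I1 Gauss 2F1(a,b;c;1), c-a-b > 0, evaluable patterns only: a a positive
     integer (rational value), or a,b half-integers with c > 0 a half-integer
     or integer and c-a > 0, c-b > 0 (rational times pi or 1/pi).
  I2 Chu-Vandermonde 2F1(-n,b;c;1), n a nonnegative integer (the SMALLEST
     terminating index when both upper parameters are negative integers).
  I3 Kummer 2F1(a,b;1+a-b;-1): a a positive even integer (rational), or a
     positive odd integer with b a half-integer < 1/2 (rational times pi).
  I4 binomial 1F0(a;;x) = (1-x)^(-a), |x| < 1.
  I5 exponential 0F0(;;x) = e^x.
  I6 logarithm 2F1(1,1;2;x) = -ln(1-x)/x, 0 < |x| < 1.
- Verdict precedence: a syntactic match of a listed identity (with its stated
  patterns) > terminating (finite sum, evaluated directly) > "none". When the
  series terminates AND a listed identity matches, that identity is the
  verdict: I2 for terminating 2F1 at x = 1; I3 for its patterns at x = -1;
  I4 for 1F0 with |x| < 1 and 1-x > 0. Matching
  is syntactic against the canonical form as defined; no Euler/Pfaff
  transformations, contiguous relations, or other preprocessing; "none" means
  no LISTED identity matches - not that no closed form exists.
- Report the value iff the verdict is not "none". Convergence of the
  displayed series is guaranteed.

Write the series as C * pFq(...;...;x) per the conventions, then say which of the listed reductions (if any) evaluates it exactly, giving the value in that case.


Classification (C = -8): 2F1 with upper {1/5, 2}, lower {31/5}, argument x = 1. Verdict at x = 1: Gauss (I1, integer-parameter pattern) matches (x = 1: the Gamma ratio telescopes since c-a-b = 4 > 0 and a = 2 in Z>0). Exact value: -1092/125.

The tell: t_0 being -8, the factorial ratio (prefactor -8) (k+a-1)!/(a-1)! is a rising factorial (a)_k.
Consecutive-term ratio: r(k) = 1 * (k+1/5) (k+2) / [(k+31/5) (k+1)] - rational in k, leading ratio 1; with t_0 = -8, classification follows.


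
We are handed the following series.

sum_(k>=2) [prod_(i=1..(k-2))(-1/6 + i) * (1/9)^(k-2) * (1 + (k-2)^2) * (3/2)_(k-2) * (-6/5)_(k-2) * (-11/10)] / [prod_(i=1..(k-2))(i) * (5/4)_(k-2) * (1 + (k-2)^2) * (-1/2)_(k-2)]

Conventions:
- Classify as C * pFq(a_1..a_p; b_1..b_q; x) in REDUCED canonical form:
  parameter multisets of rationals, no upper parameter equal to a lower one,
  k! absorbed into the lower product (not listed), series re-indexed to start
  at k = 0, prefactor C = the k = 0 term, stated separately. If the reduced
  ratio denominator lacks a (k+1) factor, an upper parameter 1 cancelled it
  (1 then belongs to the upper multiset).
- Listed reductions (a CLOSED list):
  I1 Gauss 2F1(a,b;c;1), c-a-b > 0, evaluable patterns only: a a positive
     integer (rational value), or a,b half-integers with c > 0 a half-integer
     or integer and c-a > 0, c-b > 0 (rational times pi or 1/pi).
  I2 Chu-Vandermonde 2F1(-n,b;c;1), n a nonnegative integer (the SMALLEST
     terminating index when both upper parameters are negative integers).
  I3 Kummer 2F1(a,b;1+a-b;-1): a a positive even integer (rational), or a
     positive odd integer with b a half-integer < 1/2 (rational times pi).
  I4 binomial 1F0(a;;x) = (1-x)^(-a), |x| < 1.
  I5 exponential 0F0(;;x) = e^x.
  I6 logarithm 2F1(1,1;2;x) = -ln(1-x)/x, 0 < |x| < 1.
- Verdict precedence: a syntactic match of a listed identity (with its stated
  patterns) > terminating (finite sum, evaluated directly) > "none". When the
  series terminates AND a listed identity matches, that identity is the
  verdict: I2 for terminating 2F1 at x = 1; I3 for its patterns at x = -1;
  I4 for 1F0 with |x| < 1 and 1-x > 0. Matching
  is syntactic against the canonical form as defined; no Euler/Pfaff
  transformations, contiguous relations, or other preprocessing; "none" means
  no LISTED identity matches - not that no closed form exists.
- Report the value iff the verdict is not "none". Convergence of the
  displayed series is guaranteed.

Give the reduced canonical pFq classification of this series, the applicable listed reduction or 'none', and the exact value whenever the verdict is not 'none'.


With C = -11/10: the canonical form is 3F2(-6/5, 5/6, 3/2; -1/2, 5/4; 1/9). Verdict: none. No listed pattern accepts 3F2(-6/5, 5/6, 3/2; -1/2, 5/4; 1/9).

Key step: with t_0 = -11/10, the product of the first k integers (C = -11/10, x = 1/9) is k!.
Step ratio: r(k) = (1/9) * (k-6/5) (k+5/6) (k+3/2) / [(k-1/2) (k+5/4) (k+1)] - rational; roots negated = parameters, x = (1/9), C = -11/10.


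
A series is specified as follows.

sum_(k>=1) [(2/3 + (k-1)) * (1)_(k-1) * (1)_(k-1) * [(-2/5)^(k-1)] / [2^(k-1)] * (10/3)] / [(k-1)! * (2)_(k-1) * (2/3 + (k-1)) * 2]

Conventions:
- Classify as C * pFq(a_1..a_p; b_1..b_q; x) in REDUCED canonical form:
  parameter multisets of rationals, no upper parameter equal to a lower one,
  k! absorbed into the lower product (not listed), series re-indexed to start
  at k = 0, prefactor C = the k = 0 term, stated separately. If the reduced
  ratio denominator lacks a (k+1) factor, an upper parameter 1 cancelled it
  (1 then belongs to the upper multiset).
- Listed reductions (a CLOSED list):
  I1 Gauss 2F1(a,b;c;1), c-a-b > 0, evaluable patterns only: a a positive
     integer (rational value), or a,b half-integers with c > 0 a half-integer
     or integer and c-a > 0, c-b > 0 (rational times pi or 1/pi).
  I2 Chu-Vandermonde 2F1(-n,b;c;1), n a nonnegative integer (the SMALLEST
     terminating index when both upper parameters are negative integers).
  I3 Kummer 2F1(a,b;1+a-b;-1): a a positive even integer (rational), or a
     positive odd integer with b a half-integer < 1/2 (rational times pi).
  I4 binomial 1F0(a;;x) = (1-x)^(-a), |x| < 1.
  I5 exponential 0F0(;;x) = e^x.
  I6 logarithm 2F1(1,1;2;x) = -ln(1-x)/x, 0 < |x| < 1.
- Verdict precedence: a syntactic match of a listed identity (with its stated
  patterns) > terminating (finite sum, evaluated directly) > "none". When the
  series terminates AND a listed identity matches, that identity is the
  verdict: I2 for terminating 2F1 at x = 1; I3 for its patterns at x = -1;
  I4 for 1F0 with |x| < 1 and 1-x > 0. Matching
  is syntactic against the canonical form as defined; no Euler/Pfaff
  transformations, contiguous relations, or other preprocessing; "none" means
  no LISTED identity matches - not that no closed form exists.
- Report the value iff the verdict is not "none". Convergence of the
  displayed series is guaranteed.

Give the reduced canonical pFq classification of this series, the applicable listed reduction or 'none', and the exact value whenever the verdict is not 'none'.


Key observation: t_0 being 5/3, the constant factors (prefactor 5/3) combine into one prefactor.
Ratio: r(k) = (-1/5) * (k+1) (k+1) / [(k+2) (k+1)] - rational; roots negated = parameters, x = (-1/5), C = 5/3.

The series (x = -1/5) is 2F1: upper {1, 1}, lower {2}, prefactor 5/3. Verdict: the logarithmic series (I6) applies (the logarithm: parameters (1,1;2), x = -1/5). Hence: (25/3) * ln(6/5).


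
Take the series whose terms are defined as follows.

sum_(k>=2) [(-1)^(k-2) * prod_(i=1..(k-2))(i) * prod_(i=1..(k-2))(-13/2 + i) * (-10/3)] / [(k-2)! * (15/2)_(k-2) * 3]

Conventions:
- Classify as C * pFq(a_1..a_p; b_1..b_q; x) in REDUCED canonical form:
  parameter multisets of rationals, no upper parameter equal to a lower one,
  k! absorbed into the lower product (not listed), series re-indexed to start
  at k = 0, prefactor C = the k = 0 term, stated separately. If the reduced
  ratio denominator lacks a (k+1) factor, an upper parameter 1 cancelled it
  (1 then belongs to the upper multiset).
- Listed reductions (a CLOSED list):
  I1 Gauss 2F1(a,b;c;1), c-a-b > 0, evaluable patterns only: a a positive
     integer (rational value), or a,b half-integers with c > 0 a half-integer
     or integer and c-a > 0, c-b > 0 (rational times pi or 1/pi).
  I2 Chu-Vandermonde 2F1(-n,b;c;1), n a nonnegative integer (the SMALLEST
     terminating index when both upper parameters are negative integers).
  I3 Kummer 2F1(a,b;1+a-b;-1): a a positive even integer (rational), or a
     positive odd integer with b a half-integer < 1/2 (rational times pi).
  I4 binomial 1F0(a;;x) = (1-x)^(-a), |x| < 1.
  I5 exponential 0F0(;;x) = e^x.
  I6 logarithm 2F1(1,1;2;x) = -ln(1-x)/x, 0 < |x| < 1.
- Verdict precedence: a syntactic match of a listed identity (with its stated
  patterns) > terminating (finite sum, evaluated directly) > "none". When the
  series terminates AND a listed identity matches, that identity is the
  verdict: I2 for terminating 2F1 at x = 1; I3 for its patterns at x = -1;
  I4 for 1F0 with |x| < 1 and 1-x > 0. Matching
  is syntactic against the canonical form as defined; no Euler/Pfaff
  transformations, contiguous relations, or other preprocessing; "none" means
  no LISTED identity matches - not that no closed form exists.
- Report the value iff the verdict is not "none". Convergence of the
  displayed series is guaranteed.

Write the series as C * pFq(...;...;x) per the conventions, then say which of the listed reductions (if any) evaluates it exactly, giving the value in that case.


Classification (C = -10/9): 2F1 with upper {-11/2, 1}, lower {15/2}, argument x = -1. Verdict: this is Kummer (I3) (x = -1; c = 15/2 equals 1+a-b for upper {-11/2, 1}: listed pattern). Hence: (-5005/6144) * pi.

The tell: x = (-1) and the running product (prefactor -10/9) telescopes to a rising factorial.
Consecutive-term ratio: r(k) = (-1) * (k-11/2) (k+1) / [(k+15/2) (k+1)] - rational in k. x = (-1); t_0 = -10/9; negate the roots.


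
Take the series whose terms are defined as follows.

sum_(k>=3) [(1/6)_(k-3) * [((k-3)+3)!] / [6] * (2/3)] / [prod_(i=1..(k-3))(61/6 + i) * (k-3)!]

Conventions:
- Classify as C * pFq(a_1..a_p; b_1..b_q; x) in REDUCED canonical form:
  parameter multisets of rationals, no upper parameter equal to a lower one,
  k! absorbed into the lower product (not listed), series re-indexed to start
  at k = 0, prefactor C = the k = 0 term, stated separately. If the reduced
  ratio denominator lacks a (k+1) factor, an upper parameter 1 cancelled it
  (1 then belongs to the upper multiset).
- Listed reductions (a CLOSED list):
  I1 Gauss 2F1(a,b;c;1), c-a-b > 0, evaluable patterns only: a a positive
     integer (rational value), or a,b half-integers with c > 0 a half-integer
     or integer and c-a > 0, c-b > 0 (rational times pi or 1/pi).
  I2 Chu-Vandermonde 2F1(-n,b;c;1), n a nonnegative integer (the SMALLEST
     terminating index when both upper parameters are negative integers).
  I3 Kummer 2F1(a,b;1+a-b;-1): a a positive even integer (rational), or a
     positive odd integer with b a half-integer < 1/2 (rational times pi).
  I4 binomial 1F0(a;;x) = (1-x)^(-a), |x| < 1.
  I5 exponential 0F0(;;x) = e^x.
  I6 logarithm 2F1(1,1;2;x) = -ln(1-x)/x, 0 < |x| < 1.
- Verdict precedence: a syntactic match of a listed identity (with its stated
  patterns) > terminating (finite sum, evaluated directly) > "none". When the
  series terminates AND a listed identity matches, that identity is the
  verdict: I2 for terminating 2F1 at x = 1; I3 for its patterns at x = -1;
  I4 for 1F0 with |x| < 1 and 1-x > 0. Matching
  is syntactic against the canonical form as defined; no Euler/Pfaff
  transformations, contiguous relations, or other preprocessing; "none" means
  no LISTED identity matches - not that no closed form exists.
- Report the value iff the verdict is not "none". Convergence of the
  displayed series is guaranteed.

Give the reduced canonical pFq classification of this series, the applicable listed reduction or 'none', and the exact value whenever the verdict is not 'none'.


Reduced: x = 1, 2F1, upper = {1/6, 4}, lower = {67/6}, C = 2/3. Verdict: Gauss (I1, integer-parameter pattern) applies (x = 1: the Gamma ratio telescopes since c-a-b = 7 > 0 and a = 4 in Z>0). Its exact value is 201971/279936.

First insight: x = 1 and the lower running product (C = 2/3) is a rising factorial.
Term ratio: r(k) = 1 * (k+1/6) (k+4) / [(k+67/6) (k+1)] ; factor over Q: parameters, x = 1, and C = 2/3.


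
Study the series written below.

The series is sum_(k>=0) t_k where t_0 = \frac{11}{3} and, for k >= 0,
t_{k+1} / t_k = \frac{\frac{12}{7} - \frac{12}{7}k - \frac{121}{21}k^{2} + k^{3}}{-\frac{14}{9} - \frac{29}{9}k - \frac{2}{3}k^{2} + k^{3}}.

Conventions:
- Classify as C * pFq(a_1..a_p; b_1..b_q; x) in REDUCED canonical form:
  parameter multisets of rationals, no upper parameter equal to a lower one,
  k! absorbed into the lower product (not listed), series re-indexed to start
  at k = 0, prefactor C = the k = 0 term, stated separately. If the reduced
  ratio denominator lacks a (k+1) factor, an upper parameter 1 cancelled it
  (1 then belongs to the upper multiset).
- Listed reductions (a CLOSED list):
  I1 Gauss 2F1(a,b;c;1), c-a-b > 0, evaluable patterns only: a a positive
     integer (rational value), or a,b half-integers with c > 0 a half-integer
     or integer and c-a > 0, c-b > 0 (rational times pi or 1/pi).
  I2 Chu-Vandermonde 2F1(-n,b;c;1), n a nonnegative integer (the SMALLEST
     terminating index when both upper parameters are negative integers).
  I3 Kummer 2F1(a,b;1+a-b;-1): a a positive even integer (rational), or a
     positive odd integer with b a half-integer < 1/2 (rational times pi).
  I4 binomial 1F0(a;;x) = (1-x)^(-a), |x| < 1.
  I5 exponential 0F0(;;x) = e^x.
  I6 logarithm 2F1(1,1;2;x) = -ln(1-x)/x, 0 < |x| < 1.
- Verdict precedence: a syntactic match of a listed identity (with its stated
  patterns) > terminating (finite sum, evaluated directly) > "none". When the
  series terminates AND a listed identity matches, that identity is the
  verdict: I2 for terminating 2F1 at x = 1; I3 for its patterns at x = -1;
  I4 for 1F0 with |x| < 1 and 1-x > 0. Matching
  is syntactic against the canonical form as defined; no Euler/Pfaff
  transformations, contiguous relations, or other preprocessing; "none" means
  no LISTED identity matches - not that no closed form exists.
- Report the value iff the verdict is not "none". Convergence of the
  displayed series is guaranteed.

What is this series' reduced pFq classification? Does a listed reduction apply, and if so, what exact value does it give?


First insight: with t_0 = \frac{11}{3}, cancel k + 2/3 from the displayed ratio first; then prefactor 11/3.
Adjacent-term ratio: r(k) = 1 * (k-6) (k-\frac{3}{7}) / [(k-\frac{7}{3}) (k+1)] ; factor over Q: parameters, x = 1, and C = \frac{11}{3}.

x = 1 here; the reduced form reads 2F1, upper {-6, -\frac{3}{7}}, lower {-\frac{7}{3}}, C = \frac{11}{3}. Verdict (x = 1): Chu-Vandermonde (I2) applies (terminating 2F1 at x = 1 with n = 6, b = -3/7, c = -\frac{7}{3}). Exact value: -\frac{3437005}{2470629}.


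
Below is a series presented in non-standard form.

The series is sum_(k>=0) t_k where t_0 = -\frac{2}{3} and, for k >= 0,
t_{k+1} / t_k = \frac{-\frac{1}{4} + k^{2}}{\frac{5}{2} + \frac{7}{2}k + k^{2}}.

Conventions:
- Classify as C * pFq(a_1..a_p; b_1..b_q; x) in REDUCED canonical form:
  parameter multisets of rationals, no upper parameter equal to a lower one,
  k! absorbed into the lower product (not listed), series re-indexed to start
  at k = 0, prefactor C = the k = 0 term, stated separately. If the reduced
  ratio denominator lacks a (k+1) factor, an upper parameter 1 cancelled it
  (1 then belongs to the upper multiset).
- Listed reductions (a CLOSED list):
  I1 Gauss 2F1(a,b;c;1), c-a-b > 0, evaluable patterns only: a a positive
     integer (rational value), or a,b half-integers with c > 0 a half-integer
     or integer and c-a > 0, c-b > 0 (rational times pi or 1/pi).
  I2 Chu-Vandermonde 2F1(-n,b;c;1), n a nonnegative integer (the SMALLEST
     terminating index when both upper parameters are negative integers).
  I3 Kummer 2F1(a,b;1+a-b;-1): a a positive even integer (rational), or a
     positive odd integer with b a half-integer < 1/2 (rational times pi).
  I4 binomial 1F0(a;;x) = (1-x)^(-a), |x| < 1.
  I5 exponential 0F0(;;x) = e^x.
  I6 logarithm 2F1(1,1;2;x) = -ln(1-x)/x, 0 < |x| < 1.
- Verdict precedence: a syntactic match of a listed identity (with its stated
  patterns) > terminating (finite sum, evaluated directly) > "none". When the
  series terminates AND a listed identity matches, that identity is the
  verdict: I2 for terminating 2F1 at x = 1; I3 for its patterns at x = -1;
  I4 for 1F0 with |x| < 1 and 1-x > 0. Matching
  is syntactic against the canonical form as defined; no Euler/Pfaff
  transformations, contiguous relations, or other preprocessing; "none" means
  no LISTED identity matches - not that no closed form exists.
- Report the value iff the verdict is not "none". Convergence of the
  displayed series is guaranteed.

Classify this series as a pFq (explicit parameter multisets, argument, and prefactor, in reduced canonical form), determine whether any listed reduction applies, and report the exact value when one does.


The series (x = 1) is 2F1: upper {-\frac{1}{2}, \frac{1}{2}}, lower {\frac{5}{2}}, prefactor -\frac{2}{3}. Verdict: Gauss's theorem I1 (half-integer case) applies (x = 1; upper {-\frac{1}{2}, \frac{1}{2}} half-integers, c = \frac{5}{2} in the evaluable pattern). Value: \left(-\frac{3}{16}\right) \cdot \pi.

The tell: t_0 = -\frac{2}{3} here, and the expanded ratio factors over Q; C = -2/3, x = 1, roots give parameters.
Term ratio: r(k) = 1 * (k-\frac{1}{2}) (k+\frac{1}{2}) / [(k+\frac{5}{2}) (k+1)] - rational; roots negated = parameters, x = 1, C = -\frac{2}{3}.
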